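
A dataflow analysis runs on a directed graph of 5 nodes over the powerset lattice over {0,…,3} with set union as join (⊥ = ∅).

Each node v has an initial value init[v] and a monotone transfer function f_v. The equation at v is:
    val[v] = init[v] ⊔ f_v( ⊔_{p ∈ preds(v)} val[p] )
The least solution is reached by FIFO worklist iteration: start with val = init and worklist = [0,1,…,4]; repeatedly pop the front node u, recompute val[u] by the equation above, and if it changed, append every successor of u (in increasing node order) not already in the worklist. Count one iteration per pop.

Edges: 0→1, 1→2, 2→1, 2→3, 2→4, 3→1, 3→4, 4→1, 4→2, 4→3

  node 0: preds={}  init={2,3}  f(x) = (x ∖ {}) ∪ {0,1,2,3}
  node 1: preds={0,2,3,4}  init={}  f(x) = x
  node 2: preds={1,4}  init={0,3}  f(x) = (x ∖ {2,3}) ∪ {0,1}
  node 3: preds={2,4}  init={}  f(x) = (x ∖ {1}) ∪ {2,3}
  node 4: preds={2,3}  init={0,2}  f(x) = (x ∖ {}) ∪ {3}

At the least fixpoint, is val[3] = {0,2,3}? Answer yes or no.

Worklist (8 pops):
  #1 pop 0: in={} → {0,1,2,3} (was {2,3}); enqueue []
  #2 pop 1: in={0,1,2,3} → {0,1,2,3} (was {}); enqueue []
  #3 pop 2: in={0,1,2,3} → {0,1,3} (was {0,3}); enqueue [1]
  #4 pop 3: in={0,1,2,3} → {0,2,3} (was {}); enqueue []
  #5 pop 4: in={0,1,2,3} → {0,1,2,3} (was {0,2}); enqueue [2,3]
  #6 pop 1: in={0,1,2,3} → {0,1,2,3} (no change)
  #7 pop 2: in={0,1,2,3} → {0,1,3} (no change)
  #8 pop 3: in={0,1,2,3} → {0,2,3} (no change)

Fixpoint:
  val[0] = {0,1,2,3}
  val[1] = {0,1,2,3}
  val[2] = {0,1,3}
  val[3] = {0,2,3}
  val[4] = {0,1,2,3}

yes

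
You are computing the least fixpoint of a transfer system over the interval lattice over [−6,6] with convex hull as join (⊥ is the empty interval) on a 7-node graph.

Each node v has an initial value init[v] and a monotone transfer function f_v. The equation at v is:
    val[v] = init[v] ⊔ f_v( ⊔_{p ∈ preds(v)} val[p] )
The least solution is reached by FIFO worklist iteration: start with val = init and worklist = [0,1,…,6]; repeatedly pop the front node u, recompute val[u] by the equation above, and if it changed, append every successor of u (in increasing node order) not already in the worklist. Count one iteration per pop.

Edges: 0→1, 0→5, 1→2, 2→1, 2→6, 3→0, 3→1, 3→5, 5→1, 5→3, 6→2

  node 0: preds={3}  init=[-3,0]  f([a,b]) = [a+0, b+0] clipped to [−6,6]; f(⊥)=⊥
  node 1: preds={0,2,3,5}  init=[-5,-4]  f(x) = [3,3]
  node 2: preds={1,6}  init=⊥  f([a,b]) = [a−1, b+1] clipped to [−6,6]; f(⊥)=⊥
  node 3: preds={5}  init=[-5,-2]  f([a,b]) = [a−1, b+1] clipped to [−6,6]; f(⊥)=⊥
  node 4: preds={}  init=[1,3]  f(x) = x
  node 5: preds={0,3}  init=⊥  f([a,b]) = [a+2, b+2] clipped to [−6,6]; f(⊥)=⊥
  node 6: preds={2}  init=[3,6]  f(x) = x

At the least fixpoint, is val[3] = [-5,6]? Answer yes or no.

Iteration log — 20 steps:
  step 1. node 0  ⊔preds=[-5,-2]  new=[-5,0]  old=[-3,0]  +wl: 
  step 2. node 1  ⊔preds=[-5,0]  new=[-5,3]  old=[-5,-4]  +wl: 
  step 3. node 2  ⊔preds=[-5,6]  new=[-6,6]  old=⊥  +wl: 1
  step 4. node 3  ⊔preds=⊥  new=[-5,-2]  stable
  step 5. node 4  ⊔preds=⊥  new=[1,3]  stable
  step 6. node 5  ⊔preds=[-5,0]  new=[-3,2]  old=⊥  +wl: 3
  step 7. node 6  ⊔preds=[-6,6]  new=[-6,6]  old=[3,6]  +wl: 2
  step 8. node 1  ⊔preds=[-6,6]  new=[-5,3]  stable
  step 9. node 3  ⊔preds=[-3,2]  new=[-5,3]  old=[-5,-2]  +wl: 0,1,5
  step 10. node 2  ⊔preds=[-6,6]  new=[-6,6]  stable
  step 11. node 0  ⊔preds=[-5,3]  new=[-5,3]  old=[-5,0]  +wl: 
  step 12. node 1  ⊔preds=[-6,6]  new=[-5,3]  stable
  step 13. node 5  ⊔preds=[-5,3]  new=[-3,5]  old=[-3,2]  +wl: 1,3
  step 14. node 1  ⊔preds=[-6,6]  new=[-5,3]  stable
  step 15. node 3  ⊔preds=[-3,5]  new=[-5,6]  old=[-5,3]  +wl: 0,1,5
  step 16. node 0  ⊔preds=[-5,6]  new=[-5,6]  old=[-5,3]  +wl: 
  step 17. node 1  ⊔preds=[-6,6]  new=[-5,3]  stable
  step 18. node 5  ⊔preds=[-5,6]  new=[-3,6]  old=[-3,5]  +wl: 1,3
  step 19. node 1  ⊔preds=[-6,6]  new=[-5,3]  stable
  step 20. node 3  ⊔preds=[-3,6]  new=[-5,6]  stable

Least fixpoint reached:
  node 0: [-5,6]
  node 1: [-5,3]
  node 2: [-6,6]
  node 3: [-5,6]
  node 4: [1,3]
  node 5: [-3,6]
  node 6: [-6,6]

yes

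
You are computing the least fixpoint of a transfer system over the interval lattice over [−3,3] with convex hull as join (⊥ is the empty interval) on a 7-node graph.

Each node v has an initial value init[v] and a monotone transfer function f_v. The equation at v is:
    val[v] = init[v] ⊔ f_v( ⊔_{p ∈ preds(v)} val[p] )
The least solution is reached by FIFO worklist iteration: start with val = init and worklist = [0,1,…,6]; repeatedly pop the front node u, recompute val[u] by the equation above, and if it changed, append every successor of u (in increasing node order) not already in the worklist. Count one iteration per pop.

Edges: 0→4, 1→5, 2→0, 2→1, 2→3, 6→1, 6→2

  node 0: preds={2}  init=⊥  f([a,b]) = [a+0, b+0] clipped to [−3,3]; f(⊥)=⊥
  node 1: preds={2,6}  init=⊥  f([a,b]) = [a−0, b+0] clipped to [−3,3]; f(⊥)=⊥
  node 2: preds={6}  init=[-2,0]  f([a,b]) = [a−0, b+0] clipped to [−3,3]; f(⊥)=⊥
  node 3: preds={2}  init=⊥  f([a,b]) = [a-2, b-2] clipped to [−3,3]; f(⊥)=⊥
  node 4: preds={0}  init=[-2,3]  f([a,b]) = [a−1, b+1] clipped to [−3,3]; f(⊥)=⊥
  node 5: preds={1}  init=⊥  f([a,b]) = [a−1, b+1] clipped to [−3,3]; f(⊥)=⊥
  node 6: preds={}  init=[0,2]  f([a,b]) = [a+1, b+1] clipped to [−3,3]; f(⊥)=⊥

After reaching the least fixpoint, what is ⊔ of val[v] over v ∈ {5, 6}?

[-3,3]

Iteration log — 10 steps:
  step 1. node 0  ⊔preds=[-2,0]  new=[-2,0]  old=⊥  +wl: 
  step 2. node 1  ⊔preds=[-2,2]  new=[-2,2]  old=⊥  +wl: 
  step 3. node 2  ⊔preds=[0,2]  new=[-2,2]  old=[-2,0]  +wl: 0,1
  step 4. node 3  ⊔preds=[-2,2]  new=[-3,0]  old=⊥  +wl: 
  step 5. node 4  ⊔preds=[-2,0]  new=[-3,3]  old=[-2,3]  +wl: 
  step 6. node 5  ⊔preds=[-2,2]  new=[-3,3]  old=⊥  +wl: 
  step 7. node 6  ⊔preds=⊥  new=[0,2]  stable
  step 8. node 0  ⊔preds=[-2,2]  new=[-2,2]  old=[-2,0]  +wl: 4
  step 9. node 1  ⊔preds=[-2,2]  new=[-2,2]  stable
  step 10. node 4  ⊔preds=[-2,2]  new=[-3,3]  stable

Least fixpoint reached:
  node 0: [-2,2]
  node 1: [-2,2]
  node 2: [-2,2]
  node 3: [-3,0]
  node 4: [-3,3]
  node 5: [-3,3]
  node 6: [0,2]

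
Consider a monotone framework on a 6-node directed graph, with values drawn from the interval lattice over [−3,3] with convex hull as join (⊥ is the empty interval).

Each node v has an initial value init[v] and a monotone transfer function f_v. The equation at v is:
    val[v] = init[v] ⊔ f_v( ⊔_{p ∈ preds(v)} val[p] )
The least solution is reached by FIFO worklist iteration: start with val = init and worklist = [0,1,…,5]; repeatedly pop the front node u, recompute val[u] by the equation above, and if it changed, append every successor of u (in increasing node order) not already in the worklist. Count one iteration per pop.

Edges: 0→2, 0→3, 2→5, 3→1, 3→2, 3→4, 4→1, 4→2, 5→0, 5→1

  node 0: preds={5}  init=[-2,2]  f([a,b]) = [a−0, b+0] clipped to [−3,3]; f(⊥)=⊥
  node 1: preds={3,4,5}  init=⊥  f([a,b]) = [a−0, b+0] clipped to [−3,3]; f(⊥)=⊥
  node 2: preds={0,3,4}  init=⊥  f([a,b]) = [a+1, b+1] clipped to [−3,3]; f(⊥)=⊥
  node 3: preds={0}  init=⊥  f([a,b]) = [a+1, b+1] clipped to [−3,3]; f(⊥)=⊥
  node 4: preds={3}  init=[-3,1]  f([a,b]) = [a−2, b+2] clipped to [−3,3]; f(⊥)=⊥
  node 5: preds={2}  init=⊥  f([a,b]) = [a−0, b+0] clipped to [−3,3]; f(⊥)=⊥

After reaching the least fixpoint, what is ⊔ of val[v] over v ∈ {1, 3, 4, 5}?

[-3,3]

Worklist (11 pops):
  #1 pop 0: in=⊥ → [-2,2] (no change)
  #2 pop 1: in=[-3,1] → [-3,1] (was ⊥); enqueue []
  #3 pop 2: in=[-3,2] → [-2,3] (was ⊥); enqueue []
  #4 pop 3: in=[-2,2] → [-1,3] (was ⊥); enqueue [1,2]
  #5 pop 4: in=[-1,3] → [-3,3] (was [-3,1]); enqueue []
  #6 pop 5: in=[-2,3] → [-2,3] (was ⊥); enqueue [0]
  #7 pop 1: in=[-3,3] → [-3,3] (was [-3,1]); enqueue []
  #8 pop 2: in=[-3,3] → [-2,3] (no change)
  #9 pop 0: in=[-2,3] → [-2,3] (was [-2,2]); enqueue [2,3]
  #10 pop 2: in=[-3,3] → [-2,3] (no change)
  #11 pop 3: in=[-2,3] → [-1,3] (no change)

Fixpoint:
  val[0] = [-2,3]
  val[1] = [-3,3]
  val[2] = [-2,3]
  val[3] = [-1,3]
  val[4] = [-3,3]
  val[5] = [-2,3]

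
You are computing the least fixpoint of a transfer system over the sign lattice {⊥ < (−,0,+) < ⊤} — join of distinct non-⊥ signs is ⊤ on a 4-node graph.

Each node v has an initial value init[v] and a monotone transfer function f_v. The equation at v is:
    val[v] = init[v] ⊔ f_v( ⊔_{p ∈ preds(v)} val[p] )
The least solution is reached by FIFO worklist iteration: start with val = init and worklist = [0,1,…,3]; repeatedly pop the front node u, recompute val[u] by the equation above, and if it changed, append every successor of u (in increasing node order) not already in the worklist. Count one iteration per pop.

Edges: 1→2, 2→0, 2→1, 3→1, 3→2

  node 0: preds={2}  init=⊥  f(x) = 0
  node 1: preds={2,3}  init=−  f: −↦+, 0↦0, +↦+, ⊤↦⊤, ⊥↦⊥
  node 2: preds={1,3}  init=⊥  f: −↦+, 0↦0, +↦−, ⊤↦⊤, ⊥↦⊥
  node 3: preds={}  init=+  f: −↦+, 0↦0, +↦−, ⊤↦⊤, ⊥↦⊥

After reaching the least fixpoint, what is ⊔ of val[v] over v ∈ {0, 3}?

Iteration log — 6 steps:
  step 1. node 0  ⊔preds=⊥  new=0  old=⊥  +wl: 
  step 2. node 1  ⊔preds=+  new=⊤  old=−  +wl: 
  step 3. node 2  ⊔preds=⊤  new=⊤  old=⊥  +wl: 0,1
  step 4. node 3  ⊔preds=⊥  new=+  stable
  step 5. node 0  ⊔preds=⊤  new=0  stable
  step 6. node 1  ⊔preds=⊤  new=⊤  stable

Least fixpoint reached:
  node 0: 0
  node 1: ⊤
  node 2: ⊤
  node 3: +

⊤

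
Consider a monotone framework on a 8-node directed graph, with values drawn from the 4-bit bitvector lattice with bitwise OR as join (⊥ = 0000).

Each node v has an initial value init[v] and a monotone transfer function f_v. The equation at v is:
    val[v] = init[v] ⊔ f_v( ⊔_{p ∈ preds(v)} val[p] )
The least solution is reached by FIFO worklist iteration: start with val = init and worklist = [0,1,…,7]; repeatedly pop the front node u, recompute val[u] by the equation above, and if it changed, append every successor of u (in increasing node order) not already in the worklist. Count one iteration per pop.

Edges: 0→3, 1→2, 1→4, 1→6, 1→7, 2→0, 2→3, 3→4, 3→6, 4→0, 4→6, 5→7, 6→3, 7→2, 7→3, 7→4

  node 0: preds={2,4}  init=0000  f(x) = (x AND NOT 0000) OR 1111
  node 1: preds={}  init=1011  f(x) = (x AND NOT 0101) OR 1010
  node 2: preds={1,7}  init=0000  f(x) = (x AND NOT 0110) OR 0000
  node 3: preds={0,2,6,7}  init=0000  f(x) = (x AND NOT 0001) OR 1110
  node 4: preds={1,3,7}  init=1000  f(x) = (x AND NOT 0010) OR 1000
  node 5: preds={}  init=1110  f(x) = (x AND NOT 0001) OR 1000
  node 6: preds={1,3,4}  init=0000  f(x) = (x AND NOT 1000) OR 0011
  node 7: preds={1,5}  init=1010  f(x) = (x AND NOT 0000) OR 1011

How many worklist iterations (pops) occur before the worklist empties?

Worklist (12 pops):
  #1 pop 0: in=1000 → 1111 (was 0000); enqueue []
  #2 pop 1: in=0000 → 1011 (no change)
  #3 pop 2: in=1011 → 1001 (was 0000); enqueue [0]
  #4 pop 3: in=1111 → 1110 (was 0000); enqueue []
  #5 pop 4: in=1111 → 1101 (was 1000); enqueue []
  #6 pop 5: in=0000 → 1110 (no change)
  #7 pop 6: in=1111 → 0111 (was 0000); enqueue [3]
  #8 pop 7: in=1111 → 1111 (was 1010); enqueue [2,4]
  #9 pop 0: in=1101 → 1111 (no change)
  #10 pop 3: in=1111 → 1110 (no change)
  #11 pop 2: in=1111 → 1001 (no change)
  #12 pop 4: in=1111 → 1101 (no change)

Fixpoint:
  val[0] = 1111
  val[1] = 1011
  val[2] = 1001
  val[3] = 1110
  val[4] = 1101
  val[5] = 1110
  val[6] = 0111
  val[7] = 1111

12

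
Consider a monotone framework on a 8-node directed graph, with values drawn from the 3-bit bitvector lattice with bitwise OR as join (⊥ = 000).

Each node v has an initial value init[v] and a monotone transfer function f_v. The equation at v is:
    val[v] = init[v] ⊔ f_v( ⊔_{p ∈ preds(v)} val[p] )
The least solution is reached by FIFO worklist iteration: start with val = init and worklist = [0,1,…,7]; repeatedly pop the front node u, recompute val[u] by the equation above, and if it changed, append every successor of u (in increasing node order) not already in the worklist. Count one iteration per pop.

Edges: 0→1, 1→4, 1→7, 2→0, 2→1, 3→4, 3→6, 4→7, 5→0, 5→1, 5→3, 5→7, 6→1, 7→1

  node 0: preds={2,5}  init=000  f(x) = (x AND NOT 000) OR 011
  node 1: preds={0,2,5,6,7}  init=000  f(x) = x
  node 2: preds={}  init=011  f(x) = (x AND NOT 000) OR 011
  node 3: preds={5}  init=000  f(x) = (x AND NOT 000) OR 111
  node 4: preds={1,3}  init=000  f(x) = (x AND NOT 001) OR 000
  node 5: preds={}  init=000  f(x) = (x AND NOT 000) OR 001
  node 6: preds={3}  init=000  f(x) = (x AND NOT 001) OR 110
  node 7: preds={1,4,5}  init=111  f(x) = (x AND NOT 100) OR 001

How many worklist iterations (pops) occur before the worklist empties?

Iteration log — 11 steps:
  step 1. node 0  ⊔preds=011  new=011  old=000  +wl: 
  step 2. node 1  ⊔preds=111  new=111  old=000  +wl: 
  step 3. node 2  ⊔preds=000  new=011  stable
  step 4. node 3  ⊔preds=000  new=111  old=000  +wl: 
  step 5. node 4  ⊔preds=111  new=110  old=000  +wl: 
  step 6. node 5  ⊔preds=000  new=001  old=000  +wl: 0,1,3
  step 7. node 6  ⊔preds=111  new=110  old=000  +wl: 
  step 8. node 7  ⊔preds=111  new=111  stable
  step 9. node 0  ⊔preds=011  new=011  stable
  step 10. node 1  ⊔preds=111  new=111  stable
  step 11. node 3  ⊔preds=001  new=111  stable

Least fixpoint reached:
  node 0: 011
  node 1: 111
  node 2: 011
  node 3: 111
  node 4: 110
  node 5: 001
  node 6: 110
  node 7: 111

11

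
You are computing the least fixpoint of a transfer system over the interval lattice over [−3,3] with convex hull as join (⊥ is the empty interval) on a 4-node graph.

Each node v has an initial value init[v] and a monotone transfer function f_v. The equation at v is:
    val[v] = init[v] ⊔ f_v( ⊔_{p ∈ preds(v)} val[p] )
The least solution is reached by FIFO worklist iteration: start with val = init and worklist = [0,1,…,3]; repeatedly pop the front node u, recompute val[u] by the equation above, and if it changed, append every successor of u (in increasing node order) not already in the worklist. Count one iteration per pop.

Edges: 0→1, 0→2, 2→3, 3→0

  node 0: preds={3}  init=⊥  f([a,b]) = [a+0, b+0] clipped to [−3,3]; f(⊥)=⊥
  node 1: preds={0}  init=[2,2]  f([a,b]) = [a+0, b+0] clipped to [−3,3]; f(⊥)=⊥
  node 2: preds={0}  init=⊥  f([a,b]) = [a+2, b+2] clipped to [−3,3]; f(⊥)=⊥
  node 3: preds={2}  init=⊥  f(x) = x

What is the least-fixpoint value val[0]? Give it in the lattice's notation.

⊥

Iteration log — 4 steps:
  step 1. node 0  ⊔preds=⊥  new=⊥  stable
  step 2. node 1  ⊔preds=⊥  new=[2,2]  stable
  step 3. node 2  ⊔preds=⊥  new=⊥  stable
  step 4. node 3  ⊔preds=⊥  new=⊥  stable

Least fixpoint reached:
  node 0: ⊥
  node 1: [2,2]
  node 2: ⊥
  node 3: ⊥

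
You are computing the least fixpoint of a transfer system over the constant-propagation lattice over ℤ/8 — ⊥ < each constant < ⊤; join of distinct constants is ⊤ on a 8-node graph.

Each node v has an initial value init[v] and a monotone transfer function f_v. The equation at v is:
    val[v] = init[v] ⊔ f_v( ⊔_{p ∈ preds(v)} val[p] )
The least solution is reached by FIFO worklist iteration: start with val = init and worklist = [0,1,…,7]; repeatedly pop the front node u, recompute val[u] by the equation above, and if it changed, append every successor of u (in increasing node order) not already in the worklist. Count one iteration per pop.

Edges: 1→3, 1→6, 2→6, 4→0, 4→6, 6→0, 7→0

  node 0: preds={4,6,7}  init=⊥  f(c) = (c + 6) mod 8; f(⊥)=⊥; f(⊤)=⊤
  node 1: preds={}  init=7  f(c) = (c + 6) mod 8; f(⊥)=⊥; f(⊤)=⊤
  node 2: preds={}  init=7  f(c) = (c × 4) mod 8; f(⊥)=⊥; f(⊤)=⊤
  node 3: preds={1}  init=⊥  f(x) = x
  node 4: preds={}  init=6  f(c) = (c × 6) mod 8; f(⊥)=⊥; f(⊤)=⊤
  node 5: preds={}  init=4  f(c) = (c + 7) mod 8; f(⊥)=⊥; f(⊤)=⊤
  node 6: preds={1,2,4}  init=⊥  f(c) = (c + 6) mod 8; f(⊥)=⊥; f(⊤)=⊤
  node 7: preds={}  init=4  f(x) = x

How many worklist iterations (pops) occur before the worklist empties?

9

Trace (9 dequeues):
  [1] u=0 | in ⊤ | out ⊤ | prev ⊥ | push {}
  [2] u=1 | in ⊥ | out 7 | ==
  [3] u=2 | in ⊥ | out 7 | ==
  [4] u=3 | in 7 | out 7 | prev ⊥ | push {}
  [5] u=4 | in ⊥ | out 6 | ==
  [6] u=5 | in ⊥ | out 4 | ==
  [7] u=6 | in ⊤ | out ⊤ | prev ⊥ | push {0}
  [8] u=7 | in ⊥ | out 4 | ==
  [9] u=0 | in ⊤ | out ⊤ | ==

Converged values:
  [0] ⊤
  [1] 7
  [2] 7
  [3] 7
  [4] 6
  [5] 4
  [6] ⊤
  [7] 4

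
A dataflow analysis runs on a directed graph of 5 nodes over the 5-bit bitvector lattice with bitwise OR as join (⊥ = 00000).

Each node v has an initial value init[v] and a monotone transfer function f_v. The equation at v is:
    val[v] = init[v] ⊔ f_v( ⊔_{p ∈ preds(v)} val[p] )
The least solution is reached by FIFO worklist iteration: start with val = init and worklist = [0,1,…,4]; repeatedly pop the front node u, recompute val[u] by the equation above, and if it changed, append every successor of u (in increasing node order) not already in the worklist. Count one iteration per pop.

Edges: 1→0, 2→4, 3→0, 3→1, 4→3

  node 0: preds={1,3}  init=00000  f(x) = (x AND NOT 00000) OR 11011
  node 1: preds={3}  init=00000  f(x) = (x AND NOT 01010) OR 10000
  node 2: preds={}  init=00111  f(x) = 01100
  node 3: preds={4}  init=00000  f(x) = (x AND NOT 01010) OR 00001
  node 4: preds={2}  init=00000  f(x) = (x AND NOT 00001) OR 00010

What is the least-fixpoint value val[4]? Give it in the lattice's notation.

Trace (11 dequeues):
  [1] u=0 | in 00000 | out 11011 | prev 00000 | push {}
  [2] u=1 | in 00000 | out 10000 | prev 00000 | push {0}
  [3] u=2 | in 00000 | out 01111 | prev 00111 | push {}
  [4] u=3 | in 00000 | out 00001 | prev 00000 | push {1}
  [5] u=4 | in 01111 | out 01110 | prev 00000 | push {3}
  [6] u=0 | in 10001 | out 11011 | ==
  [7] u=1 | in 00001 | out 10001 | prev 10000 | push {0}
  [8] u=3 | in 01110 | out 00101 | prev 00001 | push {1}
  [9] u=0 | in 10101 | out 11111 | prev 11011 | push {}
  [10] u=1 | in 00101 | out 10101 | prev 10001 | push {0}
  [11] u=0 | in 10101 | out 11111 | ==

Converged values:
  [0] 11111
  [1] 10101
  [2] 01111
  [3] 00101
  [4] 01110

01110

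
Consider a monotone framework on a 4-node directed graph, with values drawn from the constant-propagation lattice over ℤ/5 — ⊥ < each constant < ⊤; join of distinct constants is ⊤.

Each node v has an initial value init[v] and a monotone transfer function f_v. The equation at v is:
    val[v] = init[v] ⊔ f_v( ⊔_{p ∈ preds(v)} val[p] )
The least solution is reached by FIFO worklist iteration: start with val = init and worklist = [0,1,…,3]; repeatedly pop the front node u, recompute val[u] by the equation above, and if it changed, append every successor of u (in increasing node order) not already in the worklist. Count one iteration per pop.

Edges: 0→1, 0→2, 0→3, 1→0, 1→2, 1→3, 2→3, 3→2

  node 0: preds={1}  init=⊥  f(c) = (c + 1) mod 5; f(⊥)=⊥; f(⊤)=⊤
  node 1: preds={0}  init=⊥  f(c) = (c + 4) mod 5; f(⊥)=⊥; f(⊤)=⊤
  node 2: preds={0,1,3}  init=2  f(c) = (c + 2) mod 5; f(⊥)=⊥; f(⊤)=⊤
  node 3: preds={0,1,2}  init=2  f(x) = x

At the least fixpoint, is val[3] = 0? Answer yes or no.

no

Iteration log — 5 steps:
  step 1. node 0  ⊔preds=⊥  new=⊥  stable
  step 2. node 1  ⊔preds=⊥  new=⊥  stable
  step 3. node 2  ⊔preds=2  new=⊤  old=2  +wl: 
  step 4. node 3  ⊔preds=⊤  new=⊤  old=2  +wl: 2
  step 5. node 2  ⊔preds=⊤  new=⊤  stable

Least fixpoint reached:
  node 0: ⊥
  node 1: ⊥
  node 2: ⊤
  node 3: ⊤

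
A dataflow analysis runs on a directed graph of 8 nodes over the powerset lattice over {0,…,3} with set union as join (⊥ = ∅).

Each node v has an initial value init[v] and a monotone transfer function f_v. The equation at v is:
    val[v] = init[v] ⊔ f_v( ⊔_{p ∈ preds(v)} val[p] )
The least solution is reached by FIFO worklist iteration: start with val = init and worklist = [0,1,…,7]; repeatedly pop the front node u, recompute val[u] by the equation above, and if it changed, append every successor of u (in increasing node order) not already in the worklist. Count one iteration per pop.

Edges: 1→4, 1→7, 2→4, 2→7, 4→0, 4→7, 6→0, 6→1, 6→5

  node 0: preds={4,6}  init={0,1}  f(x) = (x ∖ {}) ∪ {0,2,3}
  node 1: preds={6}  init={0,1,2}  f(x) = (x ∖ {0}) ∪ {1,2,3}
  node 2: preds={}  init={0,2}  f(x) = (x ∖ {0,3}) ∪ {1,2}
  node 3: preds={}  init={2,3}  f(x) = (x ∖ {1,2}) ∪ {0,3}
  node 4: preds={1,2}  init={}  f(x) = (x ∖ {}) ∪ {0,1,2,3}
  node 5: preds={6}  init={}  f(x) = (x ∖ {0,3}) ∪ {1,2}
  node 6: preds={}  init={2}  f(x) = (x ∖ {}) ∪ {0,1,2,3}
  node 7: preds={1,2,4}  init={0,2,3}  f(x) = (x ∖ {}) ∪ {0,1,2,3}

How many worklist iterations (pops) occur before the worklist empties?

Trace (11 dequeues):
  [1] u=0 | in {2} | out {0,1,2,3} | prev {0,1} | push {}
  [2] u=1 | in {2} | out {0,1,2,3} | prev {0,1,2} | push {}
  [3] u=2 | in {} | out {0,1,2} | prev {0,2} | push {}
  [4] u=3 | in {} | out {0,2,3} | prev {2,3} | push {}
  [5] u=4 | in {0,1,2,3} | out {0,1,2,3} | prev {} | push {0}
  [6] u=5 | in {2} | out {1,2} | prev {} | push {}
  [7] u=6 | in {} | out {0,1,2,3} | prev {2} | push {1,5}
  [8] u=7 | in {0,1,2,3} | out {0,1,2,3} | prev {0,2,3} | push {}
  [9] u=0 | in {0,1,2,3} | out {0,1,2,3} | ==
  [10] u=1 | in {0,1,2,3} | out {0,1,2,3} | ==
  [11] u=5 | in {0,1,2,3} | out {1,2} | ==

Converged values:
  [0] {0,1,2,3}
  [1] {0,1,2,3}
  [2] {0,1,2}
  [3] {0,2,3}
  [4] {0,1,2,3}
  [5] {1,2}
  [6] {0,1,2,3}
  [7] {0,1,2,3}

11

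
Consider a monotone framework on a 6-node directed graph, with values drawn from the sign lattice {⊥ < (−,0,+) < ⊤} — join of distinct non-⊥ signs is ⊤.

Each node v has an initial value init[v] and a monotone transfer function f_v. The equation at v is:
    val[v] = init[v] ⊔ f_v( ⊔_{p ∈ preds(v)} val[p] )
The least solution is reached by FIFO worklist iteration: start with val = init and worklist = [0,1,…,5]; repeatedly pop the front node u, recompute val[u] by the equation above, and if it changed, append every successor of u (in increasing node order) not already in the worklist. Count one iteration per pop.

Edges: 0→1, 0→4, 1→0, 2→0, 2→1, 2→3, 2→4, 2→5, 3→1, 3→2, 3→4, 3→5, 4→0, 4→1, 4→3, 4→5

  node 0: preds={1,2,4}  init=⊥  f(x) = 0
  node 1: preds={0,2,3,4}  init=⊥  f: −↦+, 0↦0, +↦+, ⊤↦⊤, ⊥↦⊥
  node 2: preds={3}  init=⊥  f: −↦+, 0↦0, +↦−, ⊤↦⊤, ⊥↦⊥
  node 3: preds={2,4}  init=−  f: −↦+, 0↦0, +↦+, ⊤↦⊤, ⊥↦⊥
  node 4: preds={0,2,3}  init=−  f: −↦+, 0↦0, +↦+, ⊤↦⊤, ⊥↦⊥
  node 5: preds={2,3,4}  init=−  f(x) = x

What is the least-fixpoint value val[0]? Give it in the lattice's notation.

0

Iteration log — 14 steps:
  step 1. node 0  ⊔preds=−  new=0  old=⊥  +wl: 
  step 2. node 1  ⊔preds=⊤  new=⊤  old=⊥  +wl: 0
  step 3. node 2  ⊔preds=−  new=+  old=⊥  +wl: 1
  step 4. node 3  ⊔preds=⊤  new=⊤  old=−  +wl: 2
  step 5. node 4  ⊔preds=⊤  new=⊤  old=−  +wl: 3
  step 6. node 5  ⊔preds=⊤  new=⊤  old=−  +wl: 
  step 7. node 0  ⊔preds=⊤  new=0  stable
  step 8. node 1  ⊔preds=⊤  new=⊤  stable
  step 9. node 2  ⊔preds=⊤  new=⊤  old=+  +wl: 0,1,4,5
  step 10. node 3  ⊔preds=⊤  new=⊤  stable
  step 11. node 0  ⊔preds=⊤  new=0  stable
  step 12. node 1  ⊔preds=⊤  new=⊤  stable
  step 13. node 4  ⊔preds=⊤  new=⊤  stable
  step 14. node 5  ⊔preds=⊤  new=⊤  stable

Least fixpoint reached:
  node 0: 0
  node 1: ⊤
  node 2: ⊤
  node 3: ⊤
  node 4: ⊤
  node 5: ⊤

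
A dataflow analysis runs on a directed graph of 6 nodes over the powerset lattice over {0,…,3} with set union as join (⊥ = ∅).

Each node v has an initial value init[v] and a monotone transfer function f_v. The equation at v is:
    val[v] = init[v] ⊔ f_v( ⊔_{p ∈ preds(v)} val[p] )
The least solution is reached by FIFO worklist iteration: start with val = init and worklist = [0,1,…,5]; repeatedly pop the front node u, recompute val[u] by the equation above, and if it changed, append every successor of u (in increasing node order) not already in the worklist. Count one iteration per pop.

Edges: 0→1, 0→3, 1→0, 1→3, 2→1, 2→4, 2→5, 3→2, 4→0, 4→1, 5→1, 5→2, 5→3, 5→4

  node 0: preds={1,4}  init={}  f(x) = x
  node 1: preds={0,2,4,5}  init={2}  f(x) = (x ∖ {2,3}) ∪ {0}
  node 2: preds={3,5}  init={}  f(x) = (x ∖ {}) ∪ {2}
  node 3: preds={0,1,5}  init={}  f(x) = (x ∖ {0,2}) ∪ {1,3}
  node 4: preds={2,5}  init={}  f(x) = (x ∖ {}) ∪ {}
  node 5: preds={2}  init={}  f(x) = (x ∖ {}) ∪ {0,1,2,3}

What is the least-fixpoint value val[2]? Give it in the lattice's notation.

Trace (15 dequeues):
  [1] u=0 | in {2} | out {2} | prev {} | push {}
  [2] u=1 | in {2} | out {0,2} | prev {2} | push {0}
  [3] u=2 | in {} | out {2} | prev {} | push {1}
  [4] u=3 | in {0,2} | out {1,3} | prev {} | push {2}
  [5] u=4 | in {2} | out {2} | prev {} | push {}
  [6] u=5 | in {2} | out {0,1,2,3} | prev {} | push {3,4}
  [7] u=0 | in {0,2} | out {0,2} | prev {2} | push {}
  [8] u=1 | in {0,1,2,3} | out {0,1,2} | prev {0,2} | push {0}
  [9] u=2 | in {0,1,2,3} | out {0,1,2,3} | prev {2} | push {1,5}
  [10] u=3 | in {0,1,2,3} | out {1,3} | ==
  [11] u=4 | in {0,1,2,3} | out {0,1,2,3} | prev {2} | push {}
  [12] u=0 | in {0,1,2,3} | out {0,1,2,3} | prev {0,2} | push {3}
  [13] u=1 | in {0,1,2,3} | out {0,1,2} | ==
  [14] u=5 | in {0,1,2,3} | out {0,1,2,3} | ==
  [15] u=3 | in {0,1,2,3} | out {1,3} | ==

Converged values:
  [0] {0,1,2,3}
  [1] {0,1,2}
  [2] {0,1,2,3}
  [3] {1,3}
  [4] {0,1,2,3}
  [5] {0,1,2,3}

{0,1,2,3}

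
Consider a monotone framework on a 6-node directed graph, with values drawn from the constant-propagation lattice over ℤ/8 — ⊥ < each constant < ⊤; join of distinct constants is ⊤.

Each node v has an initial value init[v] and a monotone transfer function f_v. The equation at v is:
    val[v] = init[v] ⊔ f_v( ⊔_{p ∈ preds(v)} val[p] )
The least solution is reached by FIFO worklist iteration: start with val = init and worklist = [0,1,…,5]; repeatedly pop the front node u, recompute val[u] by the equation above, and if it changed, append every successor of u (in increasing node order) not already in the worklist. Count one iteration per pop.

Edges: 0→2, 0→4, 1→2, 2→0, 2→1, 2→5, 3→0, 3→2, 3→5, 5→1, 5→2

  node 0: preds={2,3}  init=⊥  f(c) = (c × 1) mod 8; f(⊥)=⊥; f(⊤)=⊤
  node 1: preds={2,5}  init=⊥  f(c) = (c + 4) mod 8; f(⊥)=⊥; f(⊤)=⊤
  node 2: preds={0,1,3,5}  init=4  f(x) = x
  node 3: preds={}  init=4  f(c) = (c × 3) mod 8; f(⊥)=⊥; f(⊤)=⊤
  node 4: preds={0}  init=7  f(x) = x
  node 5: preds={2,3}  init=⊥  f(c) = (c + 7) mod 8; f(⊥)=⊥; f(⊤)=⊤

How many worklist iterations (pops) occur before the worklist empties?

Iteration log — 10 steps:
  step 1. node 0  ⊔preds=4  new=4  old=⊥  +wl: 
  step 2. node 1  ⊔preds=4  new=0  old=⊥  +wl: 
  step 3. node 2  ⊔preds=⊤  new=⊤  old=4  +wl: 0,1
  step 4. node 3  ⊔preds=⊥  new=4  stable
  step 5. node 4  ⊔preds=4  new=⊤  old=7  +wl: 
  step 6. node 5  ⊔preds=⊤  new=⊤  old=⊥  +wl: 2
  step 7. node 0  ⊔preds=⊤  new=⊤  old=4  +wl: 4
  step 8. node 1  ⊔preds=⊤  new=⊤  old=0  +wl: 
  step 9. node 2  ⊔preds=⊤  new=⊤  stable
  step 10. node 4  ⊔preds=⊤  new=⊤  stable

Least fixpoint reached:
  node 0: ⊤
  node 1: ⊤
  node 2: ⊤
  node 3: 4
  node 4: ⊤
  node 5: ⊤

10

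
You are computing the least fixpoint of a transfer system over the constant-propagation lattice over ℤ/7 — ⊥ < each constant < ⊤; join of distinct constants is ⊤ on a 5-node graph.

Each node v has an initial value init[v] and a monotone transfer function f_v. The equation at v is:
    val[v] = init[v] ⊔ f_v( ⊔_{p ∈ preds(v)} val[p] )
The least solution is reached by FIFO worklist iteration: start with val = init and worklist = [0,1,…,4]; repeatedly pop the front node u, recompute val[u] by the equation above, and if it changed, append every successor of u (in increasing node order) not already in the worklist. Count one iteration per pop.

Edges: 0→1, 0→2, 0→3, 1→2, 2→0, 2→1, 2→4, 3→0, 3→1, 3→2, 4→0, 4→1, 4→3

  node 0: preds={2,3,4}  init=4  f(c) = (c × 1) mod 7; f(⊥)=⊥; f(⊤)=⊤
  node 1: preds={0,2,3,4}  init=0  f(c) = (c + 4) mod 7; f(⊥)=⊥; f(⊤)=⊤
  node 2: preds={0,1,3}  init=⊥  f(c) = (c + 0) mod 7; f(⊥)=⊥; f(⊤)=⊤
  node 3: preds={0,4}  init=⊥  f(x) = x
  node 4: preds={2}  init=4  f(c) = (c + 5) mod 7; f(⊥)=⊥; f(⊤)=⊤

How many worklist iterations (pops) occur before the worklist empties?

Trace (12 dequeues):
  [1] u=0 | in 4 | out 4 | ==
  [2] u=1 | in 4 | out ⊤ | prev 0 | push {}
  [3] u=2 | in ⊤ | out ⊤ | prev ⊥ | push {0,1}
  [4] u=3 | in 4 | out 4 | prev ⊥ | push {2}
  [5] u=4 | in ⊤ | out ⊤ | prev 4 | push {3}
  [6] u=0 | in ⊤ | out ⊤ | prev 4 | push {}
  [7] u=1 | in ⊤ | out ⊤ | ==
  [8] u=2 | in ⊤ | out ⊤ | ==
  [9] u=3 | in ⊤ | out ⊤ | prev 4 | push {0,1,2}
  [10] u=0 | in ⊤ | out ⊤ | ==
  [11] u=1 | in ⊤ | out ⊤ | ==
  [12] u=2 | in ⊤ | out ⊤ | ==

Converged values:
  [0] ⊤
  [1] ⊤
  [2] ⊤
  [3] ⊤
  [4] ⊤

12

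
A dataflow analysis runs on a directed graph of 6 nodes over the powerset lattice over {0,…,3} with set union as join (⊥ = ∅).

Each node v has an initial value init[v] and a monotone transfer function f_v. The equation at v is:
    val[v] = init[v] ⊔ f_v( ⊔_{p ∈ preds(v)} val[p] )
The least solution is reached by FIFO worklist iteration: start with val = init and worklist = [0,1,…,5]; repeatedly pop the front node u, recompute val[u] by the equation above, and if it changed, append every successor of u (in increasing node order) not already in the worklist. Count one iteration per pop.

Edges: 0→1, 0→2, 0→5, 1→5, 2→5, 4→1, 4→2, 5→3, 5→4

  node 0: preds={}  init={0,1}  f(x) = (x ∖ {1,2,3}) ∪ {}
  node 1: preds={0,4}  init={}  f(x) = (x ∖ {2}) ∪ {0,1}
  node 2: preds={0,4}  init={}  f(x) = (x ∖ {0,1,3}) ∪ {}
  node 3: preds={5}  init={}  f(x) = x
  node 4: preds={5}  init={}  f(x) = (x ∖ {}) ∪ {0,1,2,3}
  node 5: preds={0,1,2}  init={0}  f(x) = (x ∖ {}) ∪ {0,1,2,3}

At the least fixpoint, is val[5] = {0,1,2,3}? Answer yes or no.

Worklist (11 pops):
  #1 pop 0: in={} → {0,1} (no change)
  #2 pop 1: in={0,1} → {0,1} (was {}); enqueue []
  #3 pop 2: in={0,1} → {} (no change)
  #4 pop 3: in={0} → {0} (was {}); enqueue []
  #5 pop 4: in={0} → {0,1,2,3} (was {}); enqueue [1,2]
  #6 pop 5: in={0,1} → {0,1,2,3} (was {0}); enqueue [3,4]
  #7 pop 1: in={0,1,2,3} → {0,1,3} (was {0,1}); enqueue [5]
  #8 pop 2: in={0,1,2,3} → {2} (was {}); enqueue []
  #9 pop 3: in={0,1,2,3} → {0,1,2,3} (was {0}); enqueue []
  #10 pop 4: in={0,1,2,3} → {0,1,2,3} (no change)
  #11 pop 5: in={0,1,2,3} → {0,1,2,3} (no change)

Fixpoint:
  val[0] = {0,1}
  val[1] = {0,1,3}
  val[2] = {2}
  val[3] = {0,1,2,3}
  val[4] = {0,1,2,3}
  val[5] = {0,1,2,3}

yes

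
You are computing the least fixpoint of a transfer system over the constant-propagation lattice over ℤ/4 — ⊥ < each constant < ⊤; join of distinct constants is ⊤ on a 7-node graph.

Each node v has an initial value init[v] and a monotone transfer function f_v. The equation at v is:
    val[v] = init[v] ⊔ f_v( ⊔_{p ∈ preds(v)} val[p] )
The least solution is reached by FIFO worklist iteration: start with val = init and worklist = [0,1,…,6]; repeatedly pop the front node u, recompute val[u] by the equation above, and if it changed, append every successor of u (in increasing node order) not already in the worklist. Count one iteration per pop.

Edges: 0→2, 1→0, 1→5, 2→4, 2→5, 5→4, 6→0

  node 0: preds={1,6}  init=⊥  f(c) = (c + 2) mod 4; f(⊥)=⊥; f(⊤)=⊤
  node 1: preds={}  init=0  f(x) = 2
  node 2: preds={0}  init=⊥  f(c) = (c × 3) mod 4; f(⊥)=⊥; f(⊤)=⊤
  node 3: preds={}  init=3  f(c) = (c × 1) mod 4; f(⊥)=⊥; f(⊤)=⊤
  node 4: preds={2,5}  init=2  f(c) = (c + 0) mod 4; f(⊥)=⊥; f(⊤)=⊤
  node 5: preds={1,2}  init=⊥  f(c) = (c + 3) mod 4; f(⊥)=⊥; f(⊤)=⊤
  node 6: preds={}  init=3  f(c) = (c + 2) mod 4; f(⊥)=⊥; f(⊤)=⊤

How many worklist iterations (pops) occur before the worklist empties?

Iteration log — 9 steps:
  step 1. node 0  ⊔preds=⊤  new=⊤  old=⊥  +wl: 
  step 2. node 1  ⊔preds=⊥  new=⊤  old=0  +wl: 0
  step 3. node 2  ⊔preds=⊤  new=⊤  old=⊥  +wl: 
  step 4. node 3  ⊔preds=⊥  new=3  stable
  step 5. node 4  ⊔preds=⊤  new=⊤  old=2  +wl: 
  step 6. node 5  ⊔preds=⊤  new=⊤  old=⊥  +wl: 4
  step 7. node 6  ⊔preds=⊥  new=3  stable
  step 8. node 0  ⊔preds=⊤  new=⊤  stable
  step 9. node 4  ⊔preds=⊤  new=⊤  stable

Least fixpoint reached:
  node 0: ⊤
  node 1: ⊤
  node 2: ⊤
  node 3: 3
  node 4: ⊤
  node 5: ⊤
  node 6: 3

9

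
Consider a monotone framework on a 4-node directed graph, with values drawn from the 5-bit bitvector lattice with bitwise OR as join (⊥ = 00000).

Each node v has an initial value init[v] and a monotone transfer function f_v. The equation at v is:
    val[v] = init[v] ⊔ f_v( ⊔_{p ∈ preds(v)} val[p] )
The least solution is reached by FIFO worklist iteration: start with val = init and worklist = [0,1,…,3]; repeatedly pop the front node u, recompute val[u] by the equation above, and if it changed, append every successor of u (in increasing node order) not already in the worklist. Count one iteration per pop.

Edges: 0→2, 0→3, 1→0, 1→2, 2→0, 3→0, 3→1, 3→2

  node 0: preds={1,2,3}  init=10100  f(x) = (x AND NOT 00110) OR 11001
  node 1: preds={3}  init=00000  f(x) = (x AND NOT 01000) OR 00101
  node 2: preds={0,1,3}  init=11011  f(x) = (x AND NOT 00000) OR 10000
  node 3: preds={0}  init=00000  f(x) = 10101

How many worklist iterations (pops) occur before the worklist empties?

8

Iteration log — 8 steps:
  step 1. node 0  ⊔preds=11011  new=11101  old=10100  +wl: 
  step 2. node 1  ⊔preds=00000  new=00101  old=00000  +wl: 0
  step 3. node 2  ⊔preds=11101  new=11111  old=11011  +wl: 
  step 4. node 3  ⊔preds=11101  new=10101  old=00000  +wl: 1,2
  step 5. node 0  ⊔preds=11111  new=11101  stable
  step 6. node 1  ⊔preds=10101  new=10101  old=00101  +wl: 0
  step 7. node 2  ⊔preds=11101  new=11111  stable
  step 8. node 0  ⊔preds=11111  new=11101  stable

Least fixpoint reached:
  node 0: 11101
  node 1: 10101
  node 2: 11111
  node 3: 10101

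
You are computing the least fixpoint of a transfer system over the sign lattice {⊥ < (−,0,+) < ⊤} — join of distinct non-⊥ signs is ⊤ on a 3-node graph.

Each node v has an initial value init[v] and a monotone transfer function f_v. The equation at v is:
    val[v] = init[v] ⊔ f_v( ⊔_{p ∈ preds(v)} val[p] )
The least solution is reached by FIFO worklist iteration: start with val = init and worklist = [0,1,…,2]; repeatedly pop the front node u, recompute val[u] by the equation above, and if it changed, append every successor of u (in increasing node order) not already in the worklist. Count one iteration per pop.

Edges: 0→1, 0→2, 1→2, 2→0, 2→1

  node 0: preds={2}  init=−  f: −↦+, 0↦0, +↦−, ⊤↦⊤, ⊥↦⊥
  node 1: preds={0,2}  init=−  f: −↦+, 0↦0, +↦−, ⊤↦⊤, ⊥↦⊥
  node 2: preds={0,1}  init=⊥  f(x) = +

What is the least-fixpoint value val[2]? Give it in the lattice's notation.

Trace (5 dequeues):
  [1] u=0 | in ⊥ | out − | ==
  [2] u=1 | in − | out ⊤ | prev − | push {}
  [3] u=2 | in ⊤ | out + | prev ⊥ | push {0,1}
  [4] u=0 | in + | out − | ==
  [5] u=1 | in ⊤ | out ⊤ | ==

Converged values:
  [0] −
  [1] ⊤
  [2] +

+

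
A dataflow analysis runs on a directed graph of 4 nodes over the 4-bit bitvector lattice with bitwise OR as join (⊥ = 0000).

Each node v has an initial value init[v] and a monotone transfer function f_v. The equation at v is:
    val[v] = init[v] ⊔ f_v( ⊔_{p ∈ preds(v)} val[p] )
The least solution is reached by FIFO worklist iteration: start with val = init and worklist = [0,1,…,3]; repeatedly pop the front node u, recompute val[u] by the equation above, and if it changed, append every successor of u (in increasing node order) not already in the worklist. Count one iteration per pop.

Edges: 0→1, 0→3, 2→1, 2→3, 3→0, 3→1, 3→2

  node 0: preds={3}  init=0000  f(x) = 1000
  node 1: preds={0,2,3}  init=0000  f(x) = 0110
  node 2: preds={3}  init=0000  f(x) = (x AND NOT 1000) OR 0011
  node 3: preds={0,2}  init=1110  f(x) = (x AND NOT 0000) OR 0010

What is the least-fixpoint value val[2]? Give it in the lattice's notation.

Iteration log — 7 steps:
  step 1. node 0  ⊔preds=1110  new=1000  old=0000  +wl: 
  step 2. node 1  ⊔preds=1110  new=0110  old=0000  +wl: 
  step 3. node 2  ⊔preds=1110  new=0111  old=0000  +wl: 1
  step 4. node 3  ⊔preds=1111  new=1111  old=1110  +wl: 0,2
  step 5. node 1  ⊔preds=1111  new=0110  stable
  step 6. node 0  ⊔preds=1111  new=1000  stable
  step 7. node 2  ⊔preds=1111  new=0111  stable

Least fixpoint reached:
  node 0: 1000
  node 1: 0110
  node 2: 0111
  node 3: 1111

0111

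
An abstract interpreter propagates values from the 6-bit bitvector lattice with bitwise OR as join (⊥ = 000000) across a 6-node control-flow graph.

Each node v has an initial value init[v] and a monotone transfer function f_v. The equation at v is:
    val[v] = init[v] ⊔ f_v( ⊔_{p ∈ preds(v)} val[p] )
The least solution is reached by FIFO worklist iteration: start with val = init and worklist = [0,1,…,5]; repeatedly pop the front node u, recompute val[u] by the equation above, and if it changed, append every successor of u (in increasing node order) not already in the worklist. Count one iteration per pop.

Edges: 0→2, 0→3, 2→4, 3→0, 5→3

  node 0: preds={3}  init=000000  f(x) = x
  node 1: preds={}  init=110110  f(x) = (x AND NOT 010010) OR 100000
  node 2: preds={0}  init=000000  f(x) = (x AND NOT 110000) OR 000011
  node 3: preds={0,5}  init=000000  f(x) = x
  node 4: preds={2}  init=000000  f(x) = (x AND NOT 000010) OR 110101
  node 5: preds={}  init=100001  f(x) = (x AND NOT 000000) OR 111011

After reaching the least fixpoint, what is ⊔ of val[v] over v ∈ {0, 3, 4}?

Iteration log — 13 steps:
  step 1. node 0  ⊔preds=000000  new=000000  stable
  step 2. node 1  ⊔preds=000000  new=110110  stable
  step 3. node 2  ⊔preds=000000  new=000011  old=000000  +wl: 
  step 4. node 3  ⊔preds=100001  new=100001  old=000000  +wl: 0
  step 5. node 4  ⊔preds=000011  new=110101  old=000000  +wl: 
  step 6. node 5  ⊔preds=000000  new=111011  old=100001  +wl: 3
  step 7. node 0  ⊔preds=100001  new=100001  old=000000  +wl: 2
  step 8. node 3  ⊔preds=111011  new=111011  old=100001  +wl: 0
  step 9. node 2  ⊔preds=100001  new=000011  stable
  step 10. node 0  ⊔preds=111011  new=111011  old=100001  +wl: 2,3
  step 11. node 2  ⊔preds=111011  new=001011  old=000011  +wl: 4
  step 12. node 3  ⊔preds=111011  new=111011  stable
  step 13. node 4  ⊔preds=001011  new=111101  old=110101  +wl: 

Least fixpoint reached:
  node 0: 111011
  node 1: 110110
  node 2: 001011
  node 3: 111011
  node 4: 111101
  node 5: 111011

111111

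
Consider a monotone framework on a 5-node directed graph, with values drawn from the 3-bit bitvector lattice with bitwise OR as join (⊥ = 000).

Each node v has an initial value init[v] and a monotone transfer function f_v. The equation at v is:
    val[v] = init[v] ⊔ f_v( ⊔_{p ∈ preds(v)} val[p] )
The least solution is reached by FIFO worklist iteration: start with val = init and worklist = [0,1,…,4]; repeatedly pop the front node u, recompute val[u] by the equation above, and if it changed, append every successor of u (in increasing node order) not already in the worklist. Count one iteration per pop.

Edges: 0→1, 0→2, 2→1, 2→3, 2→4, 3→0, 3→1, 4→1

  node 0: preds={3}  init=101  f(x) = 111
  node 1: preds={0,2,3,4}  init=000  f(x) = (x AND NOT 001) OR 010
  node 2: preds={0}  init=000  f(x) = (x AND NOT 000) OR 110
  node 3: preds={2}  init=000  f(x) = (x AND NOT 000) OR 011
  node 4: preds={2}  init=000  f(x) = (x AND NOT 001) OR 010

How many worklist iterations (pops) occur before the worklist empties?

Iteration log — 7 steps:
  step 1. node 0  ⊔preds=000  new=111  old=101  +wl: 
  step 2. node 1  ⊔preds=111  new=110  old=000  +wl: 
  step 3. node 2  ⊔preds=111  new=111  old=000  +wl: 1
  step 4. node 3  ⊔preds=111  new=111  old=000  +wl: 0
  step 5. node 4  ⊔preds=111  new=110  old=000  +wl: 
  step 6. node 1  ⊔preds=111  new=110  stable
  step 7. node 0  ⊔preds=111  new=111  stable

Least fixpoint reached:
  node 0: 111
  node 1: 110
  node 2: 111
  node 3: 111
  node 4: 110

7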